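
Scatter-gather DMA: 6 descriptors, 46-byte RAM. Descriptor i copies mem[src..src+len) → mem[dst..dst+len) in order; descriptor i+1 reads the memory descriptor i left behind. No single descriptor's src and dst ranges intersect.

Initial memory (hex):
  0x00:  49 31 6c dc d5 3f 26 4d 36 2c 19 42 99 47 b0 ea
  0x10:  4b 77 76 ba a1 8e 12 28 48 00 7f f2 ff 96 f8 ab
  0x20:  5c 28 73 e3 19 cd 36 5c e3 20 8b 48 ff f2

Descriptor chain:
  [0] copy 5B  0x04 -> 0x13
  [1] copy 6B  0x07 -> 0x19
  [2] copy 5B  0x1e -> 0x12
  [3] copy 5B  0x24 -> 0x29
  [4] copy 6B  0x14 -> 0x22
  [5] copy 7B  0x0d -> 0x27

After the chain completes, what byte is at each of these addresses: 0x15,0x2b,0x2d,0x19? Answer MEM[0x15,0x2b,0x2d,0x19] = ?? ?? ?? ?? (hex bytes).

  after D0: wrote 5B at 0x13 = d53f264d36
  after D1: wrote 6B at 0x19 = 4d362c194299
  after D2: wrote 5B at 0x12 = 99ab5c2873
  after D3: wrote 5B at 0x29 = 19cd365ce3
  after D4: wrote 6B at 0x22 = 5c287336484d
  after D5: wrote 7B at 0x27 = 47b0ea4b7799ab
query mem[0x15]=0x28, mem[0x2b]=0x77, mem[0x2d]=0xab, mem[0x19]=0x4d

MEM[0x15,0x2b,0x2d,0x19] = 28 77 ab 4d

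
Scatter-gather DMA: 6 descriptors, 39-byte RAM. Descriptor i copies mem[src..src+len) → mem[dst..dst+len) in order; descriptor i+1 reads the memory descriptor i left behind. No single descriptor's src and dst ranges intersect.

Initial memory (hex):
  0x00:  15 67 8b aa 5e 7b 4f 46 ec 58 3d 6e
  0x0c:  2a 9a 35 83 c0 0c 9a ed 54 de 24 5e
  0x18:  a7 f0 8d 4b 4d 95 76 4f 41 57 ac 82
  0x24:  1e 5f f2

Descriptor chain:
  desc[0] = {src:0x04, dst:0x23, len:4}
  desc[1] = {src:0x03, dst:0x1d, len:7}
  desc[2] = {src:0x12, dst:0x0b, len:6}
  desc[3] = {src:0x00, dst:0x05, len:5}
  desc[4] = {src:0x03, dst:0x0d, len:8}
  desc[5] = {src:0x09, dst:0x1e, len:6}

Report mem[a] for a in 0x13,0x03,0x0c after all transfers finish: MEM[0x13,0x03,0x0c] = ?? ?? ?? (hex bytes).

#0 dst[0x23+4] := {0x5e,0x7b,0x4f,0x46}
#1 dst[0x1d+7] := {0xaa,0x5e,0x7b,0x4f,0x46,0xec,0x58}
#2 dst[0x0b+6] := {0x9a,0xed,0x54,0xde,0x24,0x5e}
#3 dst[0x05+5] := {0x15,0x67,0x8b,0xaa,0x5e}
#4 dst[0x0d+8] := {0xaa,0x5e,0x15,0x67,0x8b,0xaa,0x5e,0x3d}
#5 dst[0x1e+6] := {0x5e,0x3d,0x9a,0xed,0xaa,0x5e}
query mem[0x13]=0x5e, mem[0x03]=0xaa, mem[0x0c]=0xed

MEM[0x13,0x03,0x0c] = 5e aa ed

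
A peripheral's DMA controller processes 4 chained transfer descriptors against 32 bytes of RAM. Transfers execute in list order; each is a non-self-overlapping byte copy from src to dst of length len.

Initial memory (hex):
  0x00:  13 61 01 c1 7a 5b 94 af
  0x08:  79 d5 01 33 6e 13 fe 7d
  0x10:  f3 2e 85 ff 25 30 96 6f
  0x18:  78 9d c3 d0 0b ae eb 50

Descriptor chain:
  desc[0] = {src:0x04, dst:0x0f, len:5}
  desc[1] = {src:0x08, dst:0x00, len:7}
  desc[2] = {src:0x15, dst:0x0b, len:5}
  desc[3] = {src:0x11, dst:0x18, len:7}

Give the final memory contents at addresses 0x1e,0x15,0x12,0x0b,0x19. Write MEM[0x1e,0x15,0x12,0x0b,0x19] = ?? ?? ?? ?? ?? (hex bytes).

MEM[0x1e,0x15,0x12,0x0b,0x19] = 6f 30 af 30 af

D0: mem[0x0f..0x13] <- [7a 5b 94 af 79]
D1: mem[0x00..0x06] <- [79 d5 01 33 6e 13 fe]
D2: mem[0x0b..0x0f] <- [30 96 6f 78 9d]
D3: mem[0x18..0x1e] <- [94 af 79 25 30 96 6f]
query mem[0x1e]=0x6f, mem[0x15]=0x30, mem[0x12]=0xaf, mem[0x0b]=0x30, mem[0x19]=0xaf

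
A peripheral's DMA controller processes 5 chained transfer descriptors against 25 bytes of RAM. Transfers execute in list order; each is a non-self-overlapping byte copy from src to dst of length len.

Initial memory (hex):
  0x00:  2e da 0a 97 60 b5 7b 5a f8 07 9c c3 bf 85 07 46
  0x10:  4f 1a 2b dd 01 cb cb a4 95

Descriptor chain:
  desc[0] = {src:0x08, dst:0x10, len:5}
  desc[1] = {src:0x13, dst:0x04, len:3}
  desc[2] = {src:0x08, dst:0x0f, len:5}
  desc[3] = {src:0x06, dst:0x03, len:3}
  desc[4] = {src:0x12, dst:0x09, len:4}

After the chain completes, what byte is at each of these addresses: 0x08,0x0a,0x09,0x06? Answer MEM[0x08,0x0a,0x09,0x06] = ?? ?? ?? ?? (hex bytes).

MEM[0x08,0x0a,0x09,0x06] = f8 bf c3 cb

#0 dst[0x10+5] := {0xf8,0x07,0x9c,0xc3,0xbf}
#1 dst[0x04+3] := {0xc3,0xbf,0xcb}
#2 dst[0x0f+5] := {0xf8,0x07,0x9c,0xc3,0xbf}
#3 dst[0x03+3] := {0xcb,0x5a,0xf8}
#4 dst[0x09+4] := {0xc3,0xbf,0xbf,0xcb}
query mem[0x08]=0xf8, mem[0x0a]=0xbf, mem[0x09]=0xc3, mem[0x06]=0xcb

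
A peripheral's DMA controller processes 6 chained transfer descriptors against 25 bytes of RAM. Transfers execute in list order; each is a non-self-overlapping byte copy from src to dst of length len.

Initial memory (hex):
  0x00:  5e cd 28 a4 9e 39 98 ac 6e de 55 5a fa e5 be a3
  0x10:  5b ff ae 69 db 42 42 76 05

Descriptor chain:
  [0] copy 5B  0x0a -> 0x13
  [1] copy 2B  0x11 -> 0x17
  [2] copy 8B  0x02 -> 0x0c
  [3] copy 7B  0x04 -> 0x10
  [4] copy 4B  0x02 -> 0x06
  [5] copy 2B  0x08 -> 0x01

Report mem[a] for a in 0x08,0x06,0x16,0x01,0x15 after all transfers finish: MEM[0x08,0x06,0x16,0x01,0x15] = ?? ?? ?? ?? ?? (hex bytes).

D0: mem[0x13..0x17] <- [55 5a fa e5 be]
D1: mem[0x17..0x18] <- [ff ae]
D2: mem[0x0c..0x13] <- [28 a4 9e 39 98 ac 6e de]
D3: mem[0x10..0x16] <- [9e 39 98 ac 6e de 55]
D4: mem[0x06..0x09] <- [28 a4 9e 39]
D5: mem[0x01..0x02] <- [9e 39]
query mem[0x08]=0x9e, mem[0x06]=0x28, mem[0x16]=0x55, mem[0x01]=0x9e, mem[0x15]=0xde

MEM[0x08,0x06,0x16,0x01,0x15] = 9e 28 55 9e de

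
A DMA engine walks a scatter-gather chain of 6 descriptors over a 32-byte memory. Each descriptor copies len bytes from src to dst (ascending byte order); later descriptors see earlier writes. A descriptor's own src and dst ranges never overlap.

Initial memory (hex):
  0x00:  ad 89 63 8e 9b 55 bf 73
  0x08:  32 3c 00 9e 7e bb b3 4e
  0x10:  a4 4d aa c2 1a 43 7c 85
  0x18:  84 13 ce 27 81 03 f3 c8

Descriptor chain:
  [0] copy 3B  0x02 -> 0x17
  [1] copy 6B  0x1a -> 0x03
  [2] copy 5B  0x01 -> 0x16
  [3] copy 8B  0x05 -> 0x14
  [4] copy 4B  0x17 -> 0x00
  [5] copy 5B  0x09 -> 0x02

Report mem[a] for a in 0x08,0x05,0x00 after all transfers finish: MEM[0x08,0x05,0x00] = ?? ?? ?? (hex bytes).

MEM[0x08,0x05,0x00] = c8 7e c8

#0 dst[0x17+3] := {0x63,0x8e,0x9b}
#1 dst[0x03+6] := {0xce,0x27,0x81,0x03,0xf3,0xc8}
#2 dst[0x16+5] := {0x89,0x63,0xce,0x27,0x81}
#3 dst[0x14+8] := {0x81,0x03,0xf3,0xc8,0x3c,0x00,0x9e,0x7e}
#4 dst[0x00+4] := {0xc8,0x3c,0x00,0x9e}
#5 dst[0x02+5] := {0x3c,0x00,0x9e,0x7e,0xbb}
query mem[0x08]=0xc8, mem[0x05]=0x7e, mem[0x00]=0xc8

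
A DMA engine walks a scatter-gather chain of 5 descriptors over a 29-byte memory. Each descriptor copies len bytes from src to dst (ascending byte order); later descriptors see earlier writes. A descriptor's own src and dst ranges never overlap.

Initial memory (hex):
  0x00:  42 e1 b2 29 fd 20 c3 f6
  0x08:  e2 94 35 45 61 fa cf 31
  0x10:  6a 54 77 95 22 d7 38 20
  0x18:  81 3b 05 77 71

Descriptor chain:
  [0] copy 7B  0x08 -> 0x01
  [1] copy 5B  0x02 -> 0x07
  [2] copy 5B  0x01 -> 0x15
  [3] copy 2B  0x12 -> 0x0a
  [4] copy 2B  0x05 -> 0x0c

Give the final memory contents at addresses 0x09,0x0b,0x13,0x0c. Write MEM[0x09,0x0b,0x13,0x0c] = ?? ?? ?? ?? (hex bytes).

MEM[0x09,0x0b,0x13,0x0c] = 45 95 95 61

[0] 0x08->0x01 len=7 : e2 94 35 45 61 fa cf
[1] 0x02->0x07 len=5 : 94 35 45 61 fa
[2] 0x01->0x15 len=5 : e2 94 35 45 61
[3] 0x12->0x0a len=2 : 77 95
[4] 0x05->0x0c len=2 : 61 fa
query mem[0x09]=0x45, mem[0x0b]=0x95, mem[0x13]=0x95, mem[0x0c]=0x61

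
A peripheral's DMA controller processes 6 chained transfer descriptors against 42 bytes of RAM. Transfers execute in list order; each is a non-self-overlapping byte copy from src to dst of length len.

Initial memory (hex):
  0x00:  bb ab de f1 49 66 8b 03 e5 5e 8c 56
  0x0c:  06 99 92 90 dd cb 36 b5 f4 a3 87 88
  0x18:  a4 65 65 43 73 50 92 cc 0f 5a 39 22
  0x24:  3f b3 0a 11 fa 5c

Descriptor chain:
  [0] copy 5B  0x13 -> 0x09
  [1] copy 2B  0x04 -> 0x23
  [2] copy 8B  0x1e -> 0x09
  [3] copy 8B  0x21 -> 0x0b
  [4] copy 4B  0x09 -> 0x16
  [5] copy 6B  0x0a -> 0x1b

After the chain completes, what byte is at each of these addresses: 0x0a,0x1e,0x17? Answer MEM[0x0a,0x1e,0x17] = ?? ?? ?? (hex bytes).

MEM[0x0a,0x1e,0x17] = cc 49 cc

[0] 0x13->0x09 len=5 : b5 f4 a3 87 88
[1] 0x04->0x23 len=2 : 49 66
[2] 0x1e->0x09 len=8 : 92 cc 0f 5a 39 49 66 b3
[3] 0x21->0x0b len=8 : 5a 39 49 66 b3 0a 11 fa
[4] 0x09->0x16 len=4 : 92 cc 5a 39
[5] 0x0a->0x1b len=6 : cc 5a 39 49 66 b3
query mem[0x0a]=0xcc, mem[0x1e]=0x49, mem[0x17]=0xcc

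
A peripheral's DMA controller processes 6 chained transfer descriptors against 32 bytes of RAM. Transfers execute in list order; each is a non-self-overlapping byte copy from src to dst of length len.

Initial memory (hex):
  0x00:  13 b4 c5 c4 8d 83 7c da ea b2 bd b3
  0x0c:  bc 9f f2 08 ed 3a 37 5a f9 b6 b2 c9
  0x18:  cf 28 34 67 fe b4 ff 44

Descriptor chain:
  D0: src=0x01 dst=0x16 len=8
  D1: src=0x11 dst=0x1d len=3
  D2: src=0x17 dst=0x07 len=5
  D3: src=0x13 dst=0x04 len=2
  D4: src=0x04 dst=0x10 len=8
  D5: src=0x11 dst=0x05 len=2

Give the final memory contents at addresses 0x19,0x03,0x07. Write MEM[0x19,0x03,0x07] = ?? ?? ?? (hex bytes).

  after D0: wrote 8B at 0x16 = b4c5c48d837cdaea
  after D1: wrote 3B at 0x1d = 3a375a
  after D2: wrote 5B at 0x07 = c5c48d837c
  after D3: wrote 2B at 0x04 = 5af9
  after D4: wrote 8B at 0x10 = 5af97cc5c48d837c
  after D5: wrote 2B at 0x05 = f97c
query mem[0x19]=0x8d, mem[0x03]=0xc4, mem[0x07]=0xc5

MEM[0x19,0x03,0x07] = 8d c4 c5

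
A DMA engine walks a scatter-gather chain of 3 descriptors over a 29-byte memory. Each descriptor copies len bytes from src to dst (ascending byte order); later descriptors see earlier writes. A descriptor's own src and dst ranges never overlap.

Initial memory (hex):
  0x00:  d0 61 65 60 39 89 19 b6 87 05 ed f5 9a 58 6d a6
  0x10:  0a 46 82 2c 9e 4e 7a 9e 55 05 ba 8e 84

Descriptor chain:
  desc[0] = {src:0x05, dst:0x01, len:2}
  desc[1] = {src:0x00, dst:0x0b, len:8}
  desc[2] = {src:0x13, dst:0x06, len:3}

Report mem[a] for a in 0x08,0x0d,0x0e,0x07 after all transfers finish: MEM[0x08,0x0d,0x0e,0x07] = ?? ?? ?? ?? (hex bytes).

[0] 0x05->0x01 len=2 : 89 19
[1] 0x00->0x0b len=8 : d0 89 19 60 39 89 19 b6
[2] 0x13->0x06 len=3 : 2c 9e 4e
query mem[0x08]=0x4e, mem[0x0d]=0x19, mem[0x0e]=0x60, mem[0x07]=0x9e

MEM[0x08,0x0d,0x0e,0x07] = 4e 19 60 9e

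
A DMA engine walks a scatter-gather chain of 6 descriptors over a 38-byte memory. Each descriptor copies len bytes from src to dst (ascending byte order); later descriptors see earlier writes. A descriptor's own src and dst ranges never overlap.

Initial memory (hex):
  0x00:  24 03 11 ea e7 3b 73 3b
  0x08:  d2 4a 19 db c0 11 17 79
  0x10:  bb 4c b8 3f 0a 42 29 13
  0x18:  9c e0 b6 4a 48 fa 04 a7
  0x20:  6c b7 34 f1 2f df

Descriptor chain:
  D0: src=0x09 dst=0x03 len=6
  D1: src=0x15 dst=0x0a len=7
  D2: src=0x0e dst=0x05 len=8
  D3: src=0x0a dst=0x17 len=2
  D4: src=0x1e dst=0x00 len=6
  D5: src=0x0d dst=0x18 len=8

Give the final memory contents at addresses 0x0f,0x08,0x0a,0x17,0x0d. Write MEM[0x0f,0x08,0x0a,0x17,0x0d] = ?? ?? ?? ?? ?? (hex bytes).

MEM[0x0f,0x08,0x0a,0x17,0x0d] = b6 4c 3f 3f 9c

  after D0: wrote 6B at 0x03 = 4a19dbc01117
  after D1: wrote 7B at 0x0a = 4229139ce0b64a
  after D2: wrote 8B at 0x05 = e0b64a4cb83f0a42
  after D3: wrote 2B at 0x17 = 3f0a
  after D4: wrote 6B at 0x00 = 04a76cb734f1
  after D5: wrote 8B at 0x18 = 9ce0b64a4cb83f0a
query mem[0x0f]=0xb6, mem[0x08]=0x4c, mem[0x0a]=0x3f, mem[0x17]=0x3f, mem[0x0d]=0x9c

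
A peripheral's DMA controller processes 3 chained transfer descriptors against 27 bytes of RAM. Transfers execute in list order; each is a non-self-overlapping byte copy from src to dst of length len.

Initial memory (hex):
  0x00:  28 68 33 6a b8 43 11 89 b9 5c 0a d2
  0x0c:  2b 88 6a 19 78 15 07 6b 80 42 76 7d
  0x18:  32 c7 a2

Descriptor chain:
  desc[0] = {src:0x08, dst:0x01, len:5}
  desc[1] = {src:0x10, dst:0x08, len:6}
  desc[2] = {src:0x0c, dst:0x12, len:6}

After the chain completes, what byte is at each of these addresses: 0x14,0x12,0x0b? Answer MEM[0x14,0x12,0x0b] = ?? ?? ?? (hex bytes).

MEM[0x14,0x12,0x0b] = 6a 80 6b

D0: mem[0x01..0x05] <- [b9 5c 0a d2 2b]
D1: mem[0x08..0x0d] <- [78 15 07 6b 80 42]
D2: mem[0x12..0x17] <- [80 42 6a 19 78 15]
query mem[0x14]=0x6a, mem[0x12]=0x80, mem[0x0b]=0x6b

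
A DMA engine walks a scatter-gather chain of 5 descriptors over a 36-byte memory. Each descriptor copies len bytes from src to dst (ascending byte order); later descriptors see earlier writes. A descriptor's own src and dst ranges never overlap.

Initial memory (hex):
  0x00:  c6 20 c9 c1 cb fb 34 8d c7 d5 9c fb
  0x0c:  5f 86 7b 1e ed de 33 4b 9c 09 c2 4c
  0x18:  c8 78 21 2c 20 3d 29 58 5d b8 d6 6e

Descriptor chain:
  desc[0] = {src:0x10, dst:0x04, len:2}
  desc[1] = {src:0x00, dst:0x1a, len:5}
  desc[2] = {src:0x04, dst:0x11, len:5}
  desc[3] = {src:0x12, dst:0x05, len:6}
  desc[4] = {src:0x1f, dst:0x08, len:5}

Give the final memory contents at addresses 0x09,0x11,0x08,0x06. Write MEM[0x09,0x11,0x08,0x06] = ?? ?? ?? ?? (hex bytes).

#0 dst[0x04+2] := {0xed,0xde}
#1 dst[0x1a+5] := {0xc6,0x20,0xc9,0xc1,0xed}
#2 dst[0x11+5] := {0xed,0xde,0x34,0x8d,0xc7}
#3 dst[0x05+6] := {0xde,0x34,0x8d,0xc7,0xc2,0x4c}
#4 dst[0x08+5] := {0x58,0x5d,0xb8,0xd6,0x6e}
query mem[0x09]=0x5d, mem[0x11]=0xed, mem[0x08]=0x58, mem[0x06]=0x34

MEM[0x09,0x11,0x08,0x06] = 5d ed 58 34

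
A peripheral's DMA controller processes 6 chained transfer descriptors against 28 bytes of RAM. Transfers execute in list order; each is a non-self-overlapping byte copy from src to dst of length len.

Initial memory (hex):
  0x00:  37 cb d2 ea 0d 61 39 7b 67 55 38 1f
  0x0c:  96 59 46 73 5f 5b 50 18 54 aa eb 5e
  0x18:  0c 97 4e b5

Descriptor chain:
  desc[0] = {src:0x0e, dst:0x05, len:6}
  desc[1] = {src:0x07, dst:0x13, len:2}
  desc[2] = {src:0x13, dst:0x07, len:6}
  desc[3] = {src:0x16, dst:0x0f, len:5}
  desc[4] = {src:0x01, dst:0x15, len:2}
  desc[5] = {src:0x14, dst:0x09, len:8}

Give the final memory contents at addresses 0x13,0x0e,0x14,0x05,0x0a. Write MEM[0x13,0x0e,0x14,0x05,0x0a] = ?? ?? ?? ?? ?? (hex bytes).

[0] 0x0e->0x05 len=6 : 46 73 5f 5b 50 18
[1] 0x07->0x13 len=2 : 5f 5b
[2] 0x13->0x07 len=6 : 5f 5b aa eb 5e 0c
[3] 0x16->0x0f len=5 : eb 5e 0c 97 4e
[4] 0x01->0x15 len=2 : cb d2
[5] 0x14->0x09 len=8 : 5b cb d2 5e 0c 97 4e b5
query mem[0x13]=0x4e, mem[0x0e]=0x97, mem[0x14]=0x5b, mem[0x05]=0x46, mem[0x0a]=0xcb

MEM[0x13,0x0e,0x14,0x05,0x0a] = 4e 97 5b 46 cb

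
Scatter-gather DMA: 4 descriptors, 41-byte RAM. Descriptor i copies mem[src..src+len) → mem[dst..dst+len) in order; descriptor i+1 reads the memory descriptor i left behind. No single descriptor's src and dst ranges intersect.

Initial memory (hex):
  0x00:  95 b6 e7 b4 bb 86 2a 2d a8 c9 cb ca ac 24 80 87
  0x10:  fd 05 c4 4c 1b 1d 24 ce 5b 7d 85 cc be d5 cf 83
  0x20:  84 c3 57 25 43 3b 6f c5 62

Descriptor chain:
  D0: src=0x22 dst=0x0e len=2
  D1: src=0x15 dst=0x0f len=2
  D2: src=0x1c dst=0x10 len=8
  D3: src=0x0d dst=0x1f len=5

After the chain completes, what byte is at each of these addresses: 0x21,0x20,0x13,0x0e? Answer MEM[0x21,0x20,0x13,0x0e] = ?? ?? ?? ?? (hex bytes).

  after D0: wrote 2B at 0x0e = 5725
  after D1: wrote 2B at 0x0f = 1d24
  after D2: wrote 8B at 0x10 = bed5cf8384c35725
  after D3: wrote 5B at 0x1f = 24571dbed5
query mem[0x21]=0x1d, mem[0x20]=0x57, mem[0x13]=0x83, mem[0x0e]=0x57

MEM[0x21,0x20,0x13,0x0e] = 1d 57 83 57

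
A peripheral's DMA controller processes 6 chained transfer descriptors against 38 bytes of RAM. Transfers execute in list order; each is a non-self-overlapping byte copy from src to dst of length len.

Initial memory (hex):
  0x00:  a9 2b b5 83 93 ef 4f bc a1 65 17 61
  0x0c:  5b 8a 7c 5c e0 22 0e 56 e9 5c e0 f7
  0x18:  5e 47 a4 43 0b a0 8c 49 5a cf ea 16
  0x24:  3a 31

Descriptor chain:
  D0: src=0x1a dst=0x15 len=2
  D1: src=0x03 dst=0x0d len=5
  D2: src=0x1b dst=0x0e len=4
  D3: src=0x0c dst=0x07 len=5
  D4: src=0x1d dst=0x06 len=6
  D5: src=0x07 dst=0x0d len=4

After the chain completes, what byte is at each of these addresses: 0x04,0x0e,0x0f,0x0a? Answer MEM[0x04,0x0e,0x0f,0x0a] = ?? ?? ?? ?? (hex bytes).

MEM[0x04,0x0e,0x0f,0x0a] = 93 49 5a cf

[0] 0x1a->0x15 len=2 : a4 43
[1] 0x03->0x0d len=5 : 83 93 ef 4f bc
[2] 0x1b->0x0e len=4 : 43 0b a0 8c
[3] 0x0c->0x07 len=5 : 5b 83 43 0b a0
[4] 0x1d->0x06 len=6 : a0 8c 49 5a cf ea
[5] 0x07->0x0d len=4 : 8c 49 5a cf
query mem[0x04]=0x93, mem[0x0e]=0x49, mem[0x0f]=0x5a, mem[0x0a]=0xcf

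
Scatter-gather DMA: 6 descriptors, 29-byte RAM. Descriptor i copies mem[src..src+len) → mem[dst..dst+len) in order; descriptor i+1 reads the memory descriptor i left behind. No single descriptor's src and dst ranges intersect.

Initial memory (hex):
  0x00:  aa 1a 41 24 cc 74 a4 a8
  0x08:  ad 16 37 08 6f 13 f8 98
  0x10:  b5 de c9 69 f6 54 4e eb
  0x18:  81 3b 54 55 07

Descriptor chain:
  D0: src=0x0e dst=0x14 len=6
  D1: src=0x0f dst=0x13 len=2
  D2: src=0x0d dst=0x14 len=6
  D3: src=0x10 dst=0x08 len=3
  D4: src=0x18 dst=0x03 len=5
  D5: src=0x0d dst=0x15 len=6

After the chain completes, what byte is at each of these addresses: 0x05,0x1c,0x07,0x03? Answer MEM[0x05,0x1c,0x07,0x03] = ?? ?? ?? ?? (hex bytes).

D0: mem[0x14..0x19] <- [f8 98 b5 de c9 69]
D1: mem[0x13..0x14] <- [98 b5]
D2: mem[0x14..0x19] <- [13 f8 98 b5 de c9]
D3: mem[0x08..0x0a] <- [b5 de c9]
D4: mem[0x03..0x07] <- [de c9 54 55 07]
D5: mem[0x15..0x1a] <- [13 f8 98 b5 de c9]
query mem[0x05]=0x54, mem[0x1c]=0x07, mem[0x07]=0x07, mem[0x03]=0xde

MEM[0x05,0x1c,0x07,0x03] = 54 07 07 de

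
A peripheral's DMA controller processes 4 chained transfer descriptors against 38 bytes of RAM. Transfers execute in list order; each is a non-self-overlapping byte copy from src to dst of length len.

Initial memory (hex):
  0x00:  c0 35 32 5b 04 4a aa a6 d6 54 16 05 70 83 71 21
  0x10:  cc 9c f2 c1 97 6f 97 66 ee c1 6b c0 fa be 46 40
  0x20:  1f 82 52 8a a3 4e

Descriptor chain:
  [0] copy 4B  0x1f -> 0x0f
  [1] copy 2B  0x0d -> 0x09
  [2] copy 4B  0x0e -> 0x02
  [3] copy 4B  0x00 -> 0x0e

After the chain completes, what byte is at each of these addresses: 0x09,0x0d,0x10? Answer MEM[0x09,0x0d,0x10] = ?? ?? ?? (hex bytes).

#0 dst[0x0f+4] := {0x40,0x1f,0x82,0x52}
#1 dst[0x09+2] := {0x83,0x71}
#2 dst[0x02+4] := {0x71,0x40,0x1f,0x82}
#3 dst[0x0e+4] := {0xc0,0x35,0x71,0x40}
query mem[0x09]=0x83, mem[0x0d]=0x83, mem[0x10]=0x71

MEM[0x09,0x0d,0x10] = 83 83 71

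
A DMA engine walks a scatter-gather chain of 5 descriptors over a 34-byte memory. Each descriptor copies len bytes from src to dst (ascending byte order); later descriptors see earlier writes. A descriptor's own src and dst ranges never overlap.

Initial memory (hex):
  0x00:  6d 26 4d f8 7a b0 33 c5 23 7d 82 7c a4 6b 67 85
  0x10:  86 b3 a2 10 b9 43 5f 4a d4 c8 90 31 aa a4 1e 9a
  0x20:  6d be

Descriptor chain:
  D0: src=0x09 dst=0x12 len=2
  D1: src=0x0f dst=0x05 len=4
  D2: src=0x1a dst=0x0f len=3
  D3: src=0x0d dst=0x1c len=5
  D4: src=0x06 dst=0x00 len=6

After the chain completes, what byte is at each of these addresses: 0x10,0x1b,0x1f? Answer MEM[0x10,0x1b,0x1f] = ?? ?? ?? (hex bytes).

#0 dst[0x12+2] := {0x7d,0x82}
#1 dst[0x05+4] := {0x85,0x86,0xb3,0x7d}
#2 dst[0x0f+3] := {0x90,0x31,0xaa}
#3 dst[0x1c+5] := {0x6b,0x67,0x90,0x31,0xaa}
#4 dst[0x00+6] := {0x86,0xb3,0x7d,0x7d,0x82,0x7c}
query mem[0x10]=0x31, mem[0x1b]=0x31, mem[0x1f]=0x31

MEM[0x10,0x1b,0x1f] = 31 31 31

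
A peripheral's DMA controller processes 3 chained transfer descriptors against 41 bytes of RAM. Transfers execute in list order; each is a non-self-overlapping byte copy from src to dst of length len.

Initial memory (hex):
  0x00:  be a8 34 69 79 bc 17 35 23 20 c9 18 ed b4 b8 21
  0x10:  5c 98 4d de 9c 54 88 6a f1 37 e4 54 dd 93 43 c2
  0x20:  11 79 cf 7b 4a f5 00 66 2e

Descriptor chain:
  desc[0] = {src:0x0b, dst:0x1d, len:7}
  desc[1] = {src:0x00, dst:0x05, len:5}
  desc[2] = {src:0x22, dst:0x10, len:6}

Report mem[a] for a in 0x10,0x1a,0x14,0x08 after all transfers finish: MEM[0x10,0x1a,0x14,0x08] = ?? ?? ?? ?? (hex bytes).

MEM[0x10,0x1a,0x14,0x08] = 5c e4 00 69

D0: mem[0x1d..0x23] <- [18 ed b4 b8 21 5c 98]
D1: mem[0x05..0x09] <- [be a8 34 69 79]
D2: mem[0x10..0x15] <- [5c 98 4a f5 00 66]
query mem[0x10]=0x5c, mem[0x1a]=0xe4, mem[0x14]=0x00, mem[0x08]=0x69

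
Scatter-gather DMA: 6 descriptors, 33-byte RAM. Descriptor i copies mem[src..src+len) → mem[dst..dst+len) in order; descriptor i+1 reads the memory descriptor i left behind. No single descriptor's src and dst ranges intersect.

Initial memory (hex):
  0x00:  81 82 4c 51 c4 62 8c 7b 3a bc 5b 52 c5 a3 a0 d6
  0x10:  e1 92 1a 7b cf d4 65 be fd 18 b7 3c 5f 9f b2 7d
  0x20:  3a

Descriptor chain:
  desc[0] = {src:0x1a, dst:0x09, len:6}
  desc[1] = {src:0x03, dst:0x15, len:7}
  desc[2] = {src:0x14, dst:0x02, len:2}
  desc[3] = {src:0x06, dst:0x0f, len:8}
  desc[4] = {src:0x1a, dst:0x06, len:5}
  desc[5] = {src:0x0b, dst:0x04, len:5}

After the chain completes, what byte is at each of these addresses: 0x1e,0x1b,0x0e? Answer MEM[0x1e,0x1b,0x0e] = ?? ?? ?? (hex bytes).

MEM[0x1e,0x1b,0x0e] = b2 b7 7d

D0: mem[0x09..0x0e] <- [b7 3c 5f 9f b2 7d]
D1: mem[0x15..0x1b] <- [51 c4 62 8c 7b 3a b7]
D2: mem[0x02..0x03] <- [cf 51]
D3: mem[0x0f..0x16] <- [8c 7b 3a b7 3c 5f 9f b2]
D4: mem[0x06..0x0a] <- [3a b7 5f 9f b2]
D5: mem[0x04..0x08] <- [5f 9f b2 7d 8c]
query mem[0x1e]=0xb2, mem[0x1b]=0xb7, mem[0x0e]=0x7d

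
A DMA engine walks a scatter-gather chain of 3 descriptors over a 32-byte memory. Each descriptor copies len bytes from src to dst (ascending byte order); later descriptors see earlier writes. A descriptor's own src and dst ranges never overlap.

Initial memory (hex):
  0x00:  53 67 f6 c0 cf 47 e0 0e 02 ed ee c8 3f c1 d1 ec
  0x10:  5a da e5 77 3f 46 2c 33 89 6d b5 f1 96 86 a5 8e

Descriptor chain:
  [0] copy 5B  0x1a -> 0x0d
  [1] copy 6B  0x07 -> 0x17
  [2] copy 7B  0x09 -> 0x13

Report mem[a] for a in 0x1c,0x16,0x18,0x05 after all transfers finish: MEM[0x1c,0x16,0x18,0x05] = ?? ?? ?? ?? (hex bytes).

#0 dst[0x0d+5] := {0xb5,0xf1,0x96,0x86,0xa5}
#1 dst[0x17+6] := {0x0e,0x02,0xed,0xee,0xc8,0x3f}
#2 dst[0x13+7] := {0xed,0xee,0xc8,0x3f,0xb5,0xf1,0x96}
query mem[0x1c]=0x3f, mem[0x16]=0x3f, mem[0x18]=0xf1, mem[0x05]=0x47

MEM[0x1c,0x16,0x18,0x05] = 3f 3f f1 47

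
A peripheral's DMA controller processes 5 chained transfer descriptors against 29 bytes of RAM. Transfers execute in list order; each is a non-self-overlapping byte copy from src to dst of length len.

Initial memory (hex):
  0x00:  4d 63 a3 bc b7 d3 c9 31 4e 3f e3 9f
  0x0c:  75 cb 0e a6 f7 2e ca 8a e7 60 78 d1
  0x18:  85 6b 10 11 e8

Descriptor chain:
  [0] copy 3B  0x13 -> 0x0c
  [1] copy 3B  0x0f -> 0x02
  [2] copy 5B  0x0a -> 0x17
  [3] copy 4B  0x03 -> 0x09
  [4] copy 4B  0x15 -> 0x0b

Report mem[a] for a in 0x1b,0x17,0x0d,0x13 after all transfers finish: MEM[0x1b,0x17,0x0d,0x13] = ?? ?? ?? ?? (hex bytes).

  after D0: wrote 3B at 0x0c = 8ae760
  after D1: wrote 3B at 0x02 = a6f72e
  after D2: wrote 5B at 0x17 = e39f8ae760
  after D3: wrote 4B at 0x09 = f72ed3c9
  after D4: wrote 4B at 0x0b = 6078e39f
query mem[0x1b]=0x60, mem[0x17]=0xe3, mem[0x0d]=0xe3, mem[0x13]=0x8a

MEM[0x1b,0x17,0x0d,0x13] = 60 e3 e3 8a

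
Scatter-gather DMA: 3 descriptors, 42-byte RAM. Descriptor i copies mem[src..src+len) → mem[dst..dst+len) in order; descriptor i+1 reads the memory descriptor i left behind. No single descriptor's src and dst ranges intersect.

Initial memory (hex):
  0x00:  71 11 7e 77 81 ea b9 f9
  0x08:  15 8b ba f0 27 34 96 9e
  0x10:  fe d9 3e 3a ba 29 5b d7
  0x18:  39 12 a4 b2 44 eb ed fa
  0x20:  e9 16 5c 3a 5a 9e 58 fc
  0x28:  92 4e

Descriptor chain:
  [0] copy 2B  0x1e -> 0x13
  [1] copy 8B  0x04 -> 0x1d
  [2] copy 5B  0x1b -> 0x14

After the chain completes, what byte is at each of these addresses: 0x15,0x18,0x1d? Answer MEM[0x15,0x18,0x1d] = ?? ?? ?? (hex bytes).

#0 dst[0x13+2] := {0xed,0xfa}
#1 dst[0x1d+8] := {0x81,0xea,0xb9,0xf9,0x15,0x8b,0xba,0xf0}
#2 dst[0x14+5] := {0xb2,0x44,0x81,0xea,0xb9}
query mem[0x15]=0x44, mem[0x18]=0xb9, mem[0x1d]=0x81

MEM[0x15,0x18,0x1d] = 44 b9 81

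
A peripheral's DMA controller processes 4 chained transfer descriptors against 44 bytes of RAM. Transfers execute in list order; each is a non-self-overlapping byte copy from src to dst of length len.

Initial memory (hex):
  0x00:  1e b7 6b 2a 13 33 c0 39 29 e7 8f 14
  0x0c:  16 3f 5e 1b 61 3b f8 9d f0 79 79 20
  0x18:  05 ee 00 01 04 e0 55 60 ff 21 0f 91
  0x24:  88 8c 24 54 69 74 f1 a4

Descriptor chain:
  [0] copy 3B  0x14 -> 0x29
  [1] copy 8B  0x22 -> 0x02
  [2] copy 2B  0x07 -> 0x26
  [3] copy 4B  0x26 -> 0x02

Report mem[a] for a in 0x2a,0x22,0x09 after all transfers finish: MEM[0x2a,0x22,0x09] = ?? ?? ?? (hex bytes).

D0: mem[0x29..0x2b] <- [f0 79 79]
D1: mem[0x02..0x09] <- [0f 91 88 8c 24 54 69 f0]
D2: mem[0x26..0x27] <- [54 69]
D3: mem[0x02..0x05] <- [54 69 69 f0]
query mem[0x2a]=0x79, mem[0x22]=0x0f, mem[0x09]=0xf0

MEM[0x2a,0x22,0x09] = 79 0f f0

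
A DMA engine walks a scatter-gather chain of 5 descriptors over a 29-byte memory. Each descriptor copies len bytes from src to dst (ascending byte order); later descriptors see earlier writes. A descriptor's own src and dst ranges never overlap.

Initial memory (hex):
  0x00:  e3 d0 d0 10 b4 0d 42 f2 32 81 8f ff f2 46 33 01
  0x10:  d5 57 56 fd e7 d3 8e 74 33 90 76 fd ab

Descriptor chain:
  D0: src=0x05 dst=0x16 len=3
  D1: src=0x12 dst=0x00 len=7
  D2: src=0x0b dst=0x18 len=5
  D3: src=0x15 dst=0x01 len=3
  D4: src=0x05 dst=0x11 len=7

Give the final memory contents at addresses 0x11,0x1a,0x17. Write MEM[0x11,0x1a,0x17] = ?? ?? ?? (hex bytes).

#0 dst[0x16+3] := {0x0d,0x42,0xf2}
#1 dst[0x00+7] := {0x56,0xfd,0xe7,0xd3,0x0d,0x42,0xf2}
#2 dst[0x18+5] := {0xff,0xf2,0x46,0x33,0x01}
#3 dst[0x01+3] := {0xd3,0x0d,0x42}
#4 dst[0x11+7] := {0x42,0xf2,0xf2,0x32,0x81,0x8f,0xff}
query mem[0x11]=0x42, mem[0x1a]=0x46, mem[0x17]=0xff

MEM[0x11,0x1a,0x17] = 42 46 ff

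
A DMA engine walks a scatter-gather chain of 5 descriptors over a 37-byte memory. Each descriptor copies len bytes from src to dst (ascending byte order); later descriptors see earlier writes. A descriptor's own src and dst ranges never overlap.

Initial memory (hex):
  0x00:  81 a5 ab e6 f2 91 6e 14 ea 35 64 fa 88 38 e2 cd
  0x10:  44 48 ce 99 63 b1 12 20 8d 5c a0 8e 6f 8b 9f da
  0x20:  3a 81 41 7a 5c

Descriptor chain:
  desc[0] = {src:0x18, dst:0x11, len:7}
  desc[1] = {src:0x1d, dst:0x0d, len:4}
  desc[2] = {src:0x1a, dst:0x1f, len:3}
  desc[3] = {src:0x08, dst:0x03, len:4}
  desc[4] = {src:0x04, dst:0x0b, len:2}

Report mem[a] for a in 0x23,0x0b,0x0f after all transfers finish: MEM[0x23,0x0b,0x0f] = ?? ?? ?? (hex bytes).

MEM[0x23,0x0b,0x0f] = 7a 35 da

#0 dst[0x11+7] := {0x8d,0x5c,0xa0,0x8e,0x6f,0x8b,0x9f}
#1 dst[0x0d+4] := {0x8b,0x9f,0xda,0x3a}
#2 dst[0x1f+3] := {0xa0,0x8e,0x6f}
#3 dst[0x03+4] := {0xea,0x35,0x64,0xfa}
#4 dst[0x0b+2] := {0x35,0x64}
query mem[0x23]=0x7a, mem[0x0b]=0x35, mem[0x0f]=0xda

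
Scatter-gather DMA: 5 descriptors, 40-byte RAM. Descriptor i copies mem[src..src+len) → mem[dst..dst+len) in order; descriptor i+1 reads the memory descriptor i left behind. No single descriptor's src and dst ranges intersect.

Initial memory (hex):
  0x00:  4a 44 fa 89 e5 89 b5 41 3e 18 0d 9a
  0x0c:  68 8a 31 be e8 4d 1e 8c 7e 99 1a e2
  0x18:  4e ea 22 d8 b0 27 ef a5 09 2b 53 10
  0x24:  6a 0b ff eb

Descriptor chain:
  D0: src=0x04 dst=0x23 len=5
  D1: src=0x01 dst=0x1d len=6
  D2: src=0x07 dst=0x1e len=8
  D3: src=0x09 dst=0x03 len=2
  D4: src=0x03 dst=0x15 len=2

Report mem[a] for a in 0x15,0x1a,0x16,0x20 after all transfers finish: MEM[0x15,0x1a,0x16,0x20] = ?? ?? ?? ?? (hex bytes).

MEM[0x15,0x1a,0x16,0x20] = 18 22 0d 18

[0] 0x04->0x23 len=5 : e5 89 b5 41 3e
[1] 0x01->0x1d len=6 : 44 fa 89 e5 89 b5
[2] 0x07->0x1e len=8 : 41 3e 18 0d 9a 68 8a 31
[3] 0x09->0x03 len=2 : 18 0d
[4] 0x03->0x15 len=2 : 18 0d
query mem[0x15]=0x18, mem[0x1a]=0x22, mem[0x16]=0x0d, mem[0x20]=0x18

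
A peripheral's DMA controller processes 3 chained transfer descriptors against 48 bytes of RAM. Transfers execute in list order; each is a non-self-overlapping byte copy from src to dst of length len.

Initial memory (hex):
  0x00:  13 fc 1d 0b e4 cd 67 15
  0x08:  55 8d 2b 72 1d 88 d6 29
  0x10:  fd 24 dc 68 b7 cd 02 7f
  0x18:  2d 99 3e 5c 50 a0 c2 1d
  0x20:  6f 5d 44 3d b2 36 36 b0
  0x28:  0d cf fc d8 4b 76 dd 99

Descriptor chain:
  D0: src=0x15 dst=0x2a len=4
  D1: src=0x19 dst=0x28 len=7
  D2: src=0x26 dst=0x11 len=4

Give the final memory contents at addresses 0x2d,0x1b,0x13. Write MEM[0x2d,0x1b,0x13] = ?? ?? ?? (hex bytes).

MEM[0x2d,0x1b,0x13] = c2 5c 99

D0: mem[0x2a..0x2d] <- [cd 02 7f 2d]
D1: mem[0x28..0x2e] <- [99 3e 5c 50 a0 c2 1d]
D2: mem[0x11..0x14] <- [36 b0 99 3e]
query mem[0x2d]=0xc2, mem[0x1b]=0x5c, mem[0x13]=0x99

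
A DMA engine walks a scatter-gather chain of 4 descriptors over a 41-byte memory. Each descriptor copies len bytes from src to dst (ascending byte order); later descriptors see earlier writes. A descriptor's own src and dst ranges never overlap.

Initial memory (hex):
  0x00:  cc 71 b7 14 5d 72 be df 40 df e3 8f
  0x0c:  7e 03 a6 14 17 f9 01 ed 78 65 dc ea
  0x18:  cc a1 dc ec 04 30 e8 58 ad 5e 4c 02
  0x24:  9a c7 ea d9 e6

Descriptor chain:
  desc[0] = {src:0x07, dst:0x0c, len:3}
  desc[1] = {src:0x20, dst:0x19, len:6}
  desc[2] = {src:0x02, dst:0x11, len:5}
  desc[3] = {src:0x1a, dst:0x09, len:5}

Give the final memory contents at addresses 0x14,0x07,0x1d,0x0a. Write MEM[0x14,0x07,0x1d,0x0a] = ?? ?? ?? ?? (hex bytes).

  after D0: wrote 3B at 0x0c = df40df
  after D1: wrote 6B at 0x19 = ad5e4c029ac7
  after D2: wrote 5B at 0x11 = b7145d72be
  after D3: wrote 5B at 0x09 = 5e4c029ac7
query mem[0x14]=0x72, mem[0x07]=0xdf, mem[0x1d]=0x9a, mem[0x0a]=0x4c

MEM[0x14,0x07,0x1d,0x0a] = 72 df 9a 4c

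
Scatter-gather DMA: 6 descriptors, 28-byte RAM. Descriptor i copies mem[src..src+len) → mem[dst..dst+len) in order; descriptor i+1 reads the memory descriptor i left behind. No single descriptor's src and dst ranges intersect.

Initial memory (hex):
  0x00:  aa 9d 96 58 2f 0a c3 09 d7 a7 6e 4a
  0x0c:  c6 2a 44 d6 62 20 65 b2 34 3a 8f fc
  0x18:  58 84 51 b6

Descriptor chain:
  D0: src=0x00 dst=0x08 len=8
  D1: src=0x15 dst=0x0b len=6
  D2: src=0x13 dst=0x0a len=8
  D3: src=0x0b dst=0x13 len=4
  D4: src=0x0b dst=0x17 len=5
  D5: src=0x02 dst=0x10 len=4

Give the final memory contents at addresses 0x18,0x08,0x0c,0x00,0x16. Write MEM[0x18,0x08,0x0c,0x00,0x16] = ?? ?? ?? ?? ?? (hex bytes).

MEM[0x18,0x08,0x0c,0x00,0x16] = 3a aa 3a aa fc

  after D0: wrote 8B at 0x08 = aa9d96582f0ac309
  after D1: wrote 6B at 0x0b = 3a8ffc588451
  after D2: wrote 8B at 0x0a = b2343a8ffc588451
  after D3: wrote 4B at 0x13 = 343a8ffc
  after D4: wrote 5B at 0x17 = 343a8ffc58
  after D5: wrote 4B at 0x10 = 96582f0a
query mem[0x18]=0x3a, mem[0x08]=0xaa, mem[0x0c]=0x3a, mem[0x00]=0xaa, mem[0x16]=0xfc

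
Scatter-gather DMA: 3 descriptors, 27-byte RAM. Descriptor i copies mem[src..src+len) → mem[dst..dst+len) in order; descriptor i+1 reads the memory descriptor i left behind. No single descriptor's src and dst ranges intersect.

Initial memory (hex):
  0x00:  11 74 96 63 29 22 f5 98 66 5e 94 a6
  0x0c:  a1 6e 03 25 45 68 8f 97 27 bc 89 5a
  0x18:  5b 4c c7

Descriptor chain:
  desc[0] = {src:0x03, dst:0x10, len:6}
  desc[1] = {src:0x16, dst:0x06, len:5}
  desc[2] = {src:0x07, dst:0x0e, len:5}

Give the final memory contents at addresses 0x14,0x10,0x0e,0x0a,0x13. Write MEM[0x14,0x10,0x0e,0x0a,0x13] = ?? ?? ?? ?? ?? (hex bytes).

MEM[0x14,0x10,0x0e,0x0a,0x13] = 98 4c 5a c7 f5

D0: mem[0x10..0x15] <- [63 29 22 f5 98 66]
D1: mem[0x06..0x0a] <- [89 5a 5b 4c c7]
D2: mem[0x0e..0x12] <- [5a 5b 4c c7 a6]
query mem[0x14]=0x98, mem[0x10]=0x4c, mem[0x0e]=0x5a, mem[0x0a]=0xc7, mem[0x13]=0xf5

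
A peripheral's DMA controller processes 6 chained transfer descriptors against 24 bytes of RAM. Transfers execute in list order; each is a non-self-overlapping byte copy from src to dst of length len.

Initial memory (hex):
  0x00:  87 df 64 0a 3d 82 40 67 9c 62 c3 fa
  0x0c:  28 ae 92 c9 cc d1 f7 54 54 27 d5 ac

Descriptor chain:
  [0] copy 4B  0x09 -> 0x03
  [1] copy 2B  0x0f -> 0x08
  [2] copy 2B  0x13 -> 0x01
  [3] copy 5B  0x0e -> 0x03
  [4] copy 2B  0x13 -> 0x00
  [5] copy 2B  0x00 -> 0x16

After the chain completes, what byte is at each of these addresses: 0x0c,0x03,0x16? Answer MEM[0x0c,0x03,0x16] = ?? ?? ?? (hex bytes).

D0: mem[0x03..0x06] <- [62 c3 fa 28]
D1: mem[0x08..0x09] <- [c9 cc]
D2: mem[0x01..0x02] <- [54 54]
D3: mem[0x03..0x07] <- [92 c9 cc d1 f7]
D4: mem[0x00..0x01] <- [54 54]
D5: mem[0x16..0x17] <- [54 54]
query mem[0x0c]=0x28, mem[0x03]=0x92, mem[0x16]=0x54

MEM[0x0c,0x03,0x16] = 28 92 54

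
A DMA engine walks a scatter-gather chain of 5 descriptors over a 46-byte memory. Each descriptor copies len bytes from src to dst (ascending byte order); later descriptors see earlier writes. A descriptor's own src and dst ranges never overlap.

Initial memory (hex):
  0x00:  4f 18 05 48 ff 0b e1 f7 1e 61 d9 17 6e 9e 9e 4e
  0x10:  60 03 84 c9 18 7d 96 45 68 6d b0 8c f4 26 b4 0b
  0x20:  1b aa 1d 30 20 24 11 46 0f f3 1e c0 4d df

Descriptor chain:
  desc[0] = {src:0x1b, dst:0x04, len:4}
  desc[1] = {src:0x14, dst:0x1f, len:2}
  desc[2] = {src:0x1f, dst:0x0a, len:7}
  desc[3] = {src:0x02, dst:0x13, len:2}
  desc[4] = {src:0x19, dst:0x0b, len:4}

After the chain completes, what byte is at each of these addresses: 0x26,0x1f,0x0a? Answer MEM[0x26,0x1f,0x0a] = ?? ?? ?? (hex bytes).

MEM[0x26,0x1f,0x0a] = 11 18 18

D0: mem[0x04..0x07] <- [8c f4 26 b4]
D1: mem[0x1f..0x20] <- [18 7d]
D2: mem[0x0a..0x10] <- [18 7d aa 1d 30 20 24]
D3: mem[0x13..0x14] <- [05 48]
D4: mem[0x0b..0x0e] <- [6d b0 8c f4]
query mem[0x26]=0x11, mem[0x1f]=0x18, mem[0x0a]=0x18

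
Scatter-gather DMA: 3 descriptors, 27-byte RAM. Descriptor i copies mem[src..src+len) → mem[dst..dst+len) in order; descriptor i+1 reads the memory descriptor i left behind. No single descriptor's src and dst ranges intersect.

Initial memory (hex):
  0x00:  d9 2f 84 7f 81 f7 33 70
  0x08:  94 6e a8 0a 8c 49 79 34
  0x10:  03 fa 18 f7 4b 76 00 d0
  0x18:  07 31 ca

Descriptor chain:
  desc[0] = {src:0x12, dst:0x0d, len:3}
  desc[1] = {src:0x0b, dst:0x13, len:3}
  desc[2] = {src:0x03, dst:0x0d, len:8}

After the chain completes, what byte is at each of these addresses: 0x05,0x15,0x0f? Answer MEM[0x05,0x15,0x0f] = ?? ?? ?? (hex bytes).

MEM[0x05,0x15,0x0f] = f7 18 f7

#0 dst[0x0d+3] := {0x18,0xf7,0x4b}
#1 dst[0x13+3] := {0x0a,0x8c,0x18}
#2 dst[0x0d+8] := {0x7f,0x81,0xf7,0x33,0x70,0x94,0x6e,0xa8}
query mem[0x05]=0xf7, mem[0x15]=0x18, mem[0x0f]=0xf7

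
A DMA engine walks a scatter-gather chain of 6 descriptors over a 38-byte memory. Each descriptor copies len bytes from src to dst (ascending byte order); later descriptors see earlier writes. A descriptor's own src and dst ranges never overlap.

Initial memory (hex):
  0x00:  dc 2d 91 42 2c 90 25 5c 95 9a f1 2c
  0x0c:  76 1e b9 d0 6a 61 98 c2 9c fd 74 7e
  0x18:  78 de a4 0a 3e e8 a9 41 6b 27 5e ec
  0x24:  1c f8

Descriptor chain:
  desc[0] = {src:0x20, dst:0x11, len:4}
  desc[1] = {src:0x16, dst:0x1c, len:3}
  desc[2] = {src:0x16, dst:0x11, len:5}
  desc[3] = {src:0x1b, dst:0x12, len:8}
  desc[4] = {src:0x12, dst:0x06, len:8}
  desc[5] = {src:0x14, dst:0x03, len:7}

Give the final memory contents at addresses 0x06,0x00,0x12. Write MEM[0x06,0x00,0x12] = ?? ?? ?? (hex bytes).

MEM[0x06,0x00,0x12] = 6b dc 0a

#0 dst[0x11+4] := {0x6b,0x27,0x5e,0xec}
#1 dst[0x1c+3] := {0x74,0x7e,0x78}
#2 dst[0x11+5] := {0x74,0x7e,0x78,0xde,0xa4}
#3 dst[0x12+8] := {0x0a,0x74,0x7e,0x78,0x41,0x6b,0x27,0x5e}
#4 dst[0x06+8] := {0x0a,0x74,0x7e,0x78,0x41,0x6b,0x27,0x5e}
#5 dst[0x03+7] := {0x7e,0x78,0x41,0x6b,0x27,0x5e,0xa4}
query mem[0x06]=0x6b, mem[0x00]=0xdc, mem[0x12]=0x0a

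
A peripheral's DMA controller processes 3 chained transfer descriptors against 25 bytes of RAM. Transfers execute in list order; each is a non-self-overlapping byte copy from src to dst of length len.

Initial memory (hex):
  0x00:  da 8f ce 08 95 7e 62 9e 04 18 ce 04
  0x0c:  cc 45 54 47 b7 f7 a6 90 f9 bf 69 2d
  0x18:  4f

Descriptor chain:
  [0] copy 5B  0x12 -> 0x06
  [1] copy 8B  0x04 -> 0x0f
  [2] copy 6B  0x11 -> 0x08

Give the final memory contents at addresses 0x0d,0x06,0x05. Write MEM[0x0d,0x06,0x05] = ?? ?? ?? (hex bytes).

MEM[0x0d,0x06,0x05] = 04 a6 7e

  after D0: wrote 5B at 0x06 = a690f9bf69
  after D1: wrote 8B at 0x0f = 957ea690f9bf6904
  after D2: wrote 6B at 0x08 = a690f9bf6904
query mem[0x0d]=0x04, mem[0x06]=0xa6, mem[0x05]=0x7e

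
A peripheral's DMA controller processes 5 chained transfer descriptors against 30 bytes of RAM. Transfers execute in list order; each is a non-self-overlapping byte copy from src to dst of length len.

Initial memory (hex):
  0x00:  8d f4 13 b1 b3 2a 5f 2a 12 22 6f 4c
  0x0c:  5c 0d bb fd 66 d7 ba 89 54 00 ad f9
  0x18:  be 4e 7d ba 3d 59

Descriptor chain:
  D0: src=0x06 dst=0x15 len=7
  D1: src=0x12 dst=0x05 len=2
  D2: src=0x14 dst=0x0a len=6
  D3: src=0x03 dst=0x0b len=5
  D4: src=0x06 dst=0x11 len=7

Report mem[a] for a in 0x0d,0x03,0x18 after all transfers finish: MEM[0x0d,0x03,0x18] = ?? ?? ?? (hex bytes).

  after D0: wrote 7B at 0x15 = 5f2a12226f4c5c
  after D1: wrote 2B at 0x05 = ba89
  after D2: wrote 6B at 0x0a = 545f2a12226f
  after D3: wrote 5B at 0x0b = b1b3ba892a
  after D4: wrote 7B at 0x11 = 892a122254b1b3
query mem[0x0d]=0xba, mem[0x03]=0xb1, mem[0x18]=0x22

MEM[0x0d,0x03,0x18] = ba b1 22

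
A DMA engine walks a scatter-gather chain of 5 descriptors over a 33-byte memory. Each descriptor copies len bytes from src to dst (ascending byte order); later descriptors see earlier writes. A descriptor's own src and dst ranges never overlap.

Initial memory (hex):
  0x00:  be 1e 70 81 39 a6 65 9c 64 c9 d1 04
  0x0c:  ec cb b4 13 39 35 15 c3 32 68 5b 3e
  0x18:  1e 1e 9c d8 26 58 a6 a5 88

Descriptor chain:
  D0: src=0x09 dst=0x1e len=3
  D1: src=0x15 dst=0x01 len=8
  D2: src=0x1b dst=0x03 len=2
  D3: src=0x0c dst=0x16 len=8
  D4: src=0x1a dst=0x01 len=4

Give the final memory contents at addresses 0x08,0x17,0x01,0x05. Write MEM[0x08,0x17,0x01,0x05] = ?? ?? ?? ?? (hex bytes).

MEM[0x08,0x17,0x01,0x05] = 26 cb 39 1e

#0 dst[0x1e+3] := {0xc9,0xd1,0x04}
#1 dst[0x01+8] := {0x68,0x5b,0x3e,0x1e,0x1e,0x9c,0xd8,0x26}
#2 dst[0x03+2] := {0xd8,0x26}
#3 dst[0x16+8] := {0xec,0xcb,0xb4,0x13,0x39,0x35,0x15,0xc3}
#4 dst[0x01+4] := {0x39,0x35,0x15,0xc3}
query mem[0x08]=0x26, mem[0x17]=0xcb, mem[0x01]=0x39, mem[0x05]=0x1e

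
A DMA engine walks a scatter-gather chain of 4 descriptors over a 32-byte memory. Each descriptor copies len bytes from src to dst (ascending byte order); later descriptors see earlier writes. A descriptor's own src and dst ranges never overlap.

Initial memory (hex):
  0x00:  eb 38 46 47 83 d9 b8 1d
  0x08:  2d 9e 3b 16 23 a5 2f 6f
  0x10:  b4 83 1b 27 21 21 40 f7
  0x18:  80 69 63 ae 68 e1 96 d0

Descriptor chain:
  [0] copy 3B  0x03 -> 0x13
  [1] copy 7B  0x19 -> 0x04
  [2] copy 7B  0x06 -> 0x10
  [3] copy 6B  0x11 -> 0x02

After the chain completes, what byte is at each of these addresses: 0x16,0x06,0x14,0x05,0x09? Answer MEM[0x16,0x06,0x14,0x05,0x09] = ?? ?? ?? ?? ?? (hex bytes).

MEM[0x16,0x06,0x14,0x05,0x09] = 23 16 d0 d0 96

D0: mem[0x13..0x15] <- [47 83 d9]
D1: mem[0x04..0x0a] <- [69 63 ae 68 e1 96 d0]
D2: mem[0x10..0x16] <- [ae 68 e1 96 d0 16 23]
D3: mem[0x02..0x07] <- [68 e1 96 d0 16 23]
query mem[0x16]=0x23, mem[0x06]=0x16, mem[0x14]=0xd0, mem[0x05]=0xd0, mem[0x09]=0x96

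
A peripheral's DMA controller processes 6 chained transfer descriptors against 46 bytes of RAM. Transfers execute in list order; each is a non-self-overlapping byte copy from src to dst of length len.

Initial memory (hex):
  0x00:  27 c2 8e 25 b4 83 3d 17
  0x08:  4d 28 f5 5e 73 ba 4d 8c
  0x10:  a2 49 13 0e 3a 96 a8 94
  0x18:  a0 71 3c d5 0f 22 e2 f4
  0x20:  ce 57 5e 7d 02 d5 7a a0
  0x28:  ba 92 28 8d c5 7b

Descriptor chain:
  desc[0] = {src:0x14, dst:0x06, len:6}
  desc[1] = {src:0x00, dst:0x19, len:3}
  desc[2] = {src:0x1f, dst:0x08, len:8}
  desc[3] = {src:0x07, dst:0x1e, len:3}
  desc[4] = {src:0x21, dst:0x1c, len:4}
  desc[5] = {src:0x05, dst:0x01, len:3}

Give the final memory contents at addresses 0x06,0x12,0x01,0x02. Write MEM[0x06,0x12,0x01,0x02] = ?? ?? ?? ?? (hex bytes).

MEM[0x06,0x12,0x01,0x02] = 3a 13 83 3a

#0 dst[0x06+6] := {0x3a,0x96,0xa8,0x94,0xa0,0x71}
#1 dst[0x19+3] := {0x27,0xc2,0x8e}
#2 dst[0x08+8] := {0xf4,0xce,0x57,0x5e,0x7d,0x02,0xd5,0x7a}
#3 dst[0x1e+3] := {0x96,0xf4,0xce}
#4 dst[0x1c+4] := {0x57,0x5e,0x7d,0x02}
#5 dst[0x01+3] := {0x83,0x3a,0x96}
query mem[0x06]=0x3a, mem[0x12]=0x13, mem[0x01]=0x83, mem[0x02]=0x3a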